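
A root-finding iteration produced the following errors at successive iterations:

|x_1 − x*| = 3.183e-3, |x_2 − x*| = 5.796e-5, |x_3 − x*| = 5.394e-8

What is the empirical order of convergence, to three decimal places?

p ≈ ln(|x_3 − x*|/|x_2 − x*|) / ln(|x_2 − x*|/|x_1 − x*|)
  = ln(5.394e-8/5.796e-5) / ln(5.796e-5/3.183e-3)
  = ln(0.000930642) / ln(0.0182092)
  = -6.979636 / -4.005828 ≈ 1.742370

1.742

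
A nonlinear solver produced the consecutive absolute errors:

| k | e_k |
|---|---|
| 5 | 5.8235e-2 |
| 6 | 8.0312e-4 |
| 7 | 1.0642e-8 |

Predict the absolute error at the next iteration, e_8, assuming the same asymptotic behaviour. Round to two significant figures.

1.7e-21

First estimate the order: p ≈ ln(e_7/e_6) / ln(e_6/e_5) = ln(1.0642e-8/8.0312e-4)/ln(8.0312e-4/5.8235e-2) = ln(1.32508e-05)/ln(0.013791) ≈ 2.6219.
Then e_8 ≈ e_7·(e_7/e_6)^p = 1.0642e-8·(1.32508e-05)^2.6219 = 1.0642e-8·1.62557e-13 ≈ 1.73e-21.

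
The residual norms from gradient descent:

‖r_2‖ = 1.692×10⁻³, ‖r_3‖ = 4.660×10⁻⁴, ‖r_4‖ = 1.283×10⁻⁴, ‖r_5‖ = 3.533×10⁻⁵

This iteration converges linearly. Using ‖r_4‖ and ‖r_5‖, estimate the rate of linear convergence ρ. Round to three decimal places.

ρ ≈ ‖r_5‖/‖r_4‖ = 3.533×10⁻⁵/1.283×10⁻⁴ = 0.27537

0.275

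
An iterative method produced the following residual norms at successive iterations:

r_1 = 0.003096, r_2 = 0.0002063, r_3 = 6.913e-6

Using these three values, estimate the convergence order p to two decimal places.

p ≈ ln(r_3/r_2) / ln(r_2/r_1)
  = ln(6.913e-6/0.0002063) / ln(0.0002063/0.003096)
  = ln(0.0335095) / ln(0.0666344)
  = -3.39593 / -2.70853 ≈ 1.25379

1.25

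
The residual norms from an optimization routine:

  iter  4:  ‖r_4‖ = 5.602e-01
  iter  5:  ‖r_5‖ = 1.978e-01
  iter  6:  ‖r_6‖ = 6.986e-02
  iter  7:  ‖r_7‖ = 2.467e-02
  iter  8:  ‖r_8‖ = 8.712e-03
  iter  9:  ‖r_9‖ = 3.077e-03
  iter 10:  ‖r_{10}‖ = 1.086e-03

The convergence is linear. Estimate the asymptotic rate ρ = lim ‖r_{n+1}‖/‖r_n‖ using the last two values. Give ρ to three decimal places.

0.353

ρ ≈ ‖r_{10}‖/‖r_9‖ = 1.086e-03/3.077e-03 = 0.35294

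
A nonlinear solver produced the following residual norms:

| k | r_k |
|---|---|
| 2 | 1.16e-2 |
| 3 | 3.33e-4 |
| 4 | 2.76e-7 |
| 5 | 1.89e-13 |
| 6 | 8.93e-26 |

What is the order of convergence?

Consecutive ratios: r_6/r_5 = 8.93e-26/1.89e-13 = 4.72487e-13, r_5/r_4 = 1.89e-13/2.76e-7 = 6.84783e-07.
p ≈ ln(4.72487e-13)/ln(6.84783e-07) = -28.3808/-14.1942 ≈ 2.00.
So the convergence is quadratic (order 2).

2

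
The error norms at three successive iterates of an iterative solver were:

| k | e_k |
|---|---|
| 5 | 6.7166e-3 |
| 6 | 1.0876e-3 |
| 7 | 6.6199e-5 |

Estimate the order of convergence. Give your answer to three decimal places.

1.537

p ≈ ln(e_7/e_6) / ln(e_6/e_5)
  = ln(6.6199e-5/1.0876e-3) / ln(1.0876e-3/6.7166e-3)
  = ln(0.060867) / ln(0.161927)
  = -2.799064 / -1.820610 ≈ 1.537432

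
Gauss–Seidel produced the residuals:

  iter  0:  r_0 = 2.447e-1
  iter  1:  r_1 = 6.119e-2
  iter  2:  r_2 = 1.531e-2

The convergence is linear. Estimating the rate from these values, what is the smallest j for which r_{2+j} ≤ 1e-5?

Rate ρ ≈ r_2/r_1 = 1.531e-2/6.119e-2 = 0.2502.
After j more steps, r_{2+j} ≈ 1.531e-2·ρ^j; need ρ^j ≤ 1e-5/1.531e-2 = 0.000653168.
j ≥ ln(0.000653168)/ln(0.2502) = -7.3337/-1.38549 = 5.293.
So 6 more iterations are needed.

6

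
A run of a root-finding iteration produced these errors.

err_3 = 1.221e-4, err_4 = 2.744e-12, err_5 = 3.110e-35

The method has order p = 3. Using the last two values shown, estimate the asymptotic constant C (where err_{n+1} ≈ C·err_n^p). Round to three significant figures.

C ≈ err_5 / err_4^3
  = 3.110e-35 / (2.744e-12)^3
  = 3.110e-35 / 2.0661e-35 ≈ 1.5052

1.51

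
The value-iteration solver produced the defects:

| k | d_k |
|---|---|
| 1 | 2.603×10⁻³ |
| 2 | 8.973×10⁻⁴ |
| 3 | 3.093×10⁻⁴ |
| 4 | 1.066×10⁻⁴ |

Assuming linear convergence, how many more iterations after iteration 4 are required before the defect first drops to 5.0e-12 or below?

Rate ρ ≈ d_4/d_3 = 1.066×10⁻⁴/3.093×10⁻⁴ = 0.3446.
After j more steps, d_{4+j} ≈ 1.066×10⁻⁴·ρ^j; need ρ^j ≤ 5.0e-12/1.066×10⁻⁴ = 4.69043e-08.
j ≥ ln(4.69043e-08)/ln(0.3446) = -16.8752/-1.06537 = 15.840.
So 16 more iterations are needed.

16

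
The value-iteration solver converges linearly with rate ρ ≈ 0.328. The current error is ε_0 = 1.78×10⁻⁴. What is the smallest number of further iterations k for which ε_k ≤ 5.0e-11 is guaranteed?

14

After k steps, ε_k ≈ 1.78×10⁻⁴·0.328^k.
Need 0.328^k ≤ 5.0e-11/1.78×10⁻⁴ = 2.80899e-07.
k ≥ ln(2.80899e-07)/ln(0.328) = -15.0853/-1.11474 = 13.533.
Smallest integer k = 14.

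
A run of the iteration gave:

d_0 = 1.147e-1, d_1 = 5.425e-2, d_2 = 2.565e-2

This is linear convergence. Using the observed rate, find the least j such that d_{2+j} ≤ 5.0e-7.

Rate ρ ≈ d_2/d_1 = 2.565e-2/5.425e-2 = 0.4728.
After j more steps, d_{2+j} ≈ 2.565e-2·ρ^j; need ρ^j ≤ 5.0e-7/2.565e-2 = 1.94932e-05.
j ≥ ln(1.94932e-05)/ln(0.4728) = -10.8454/-0.74908 = 14.478.
So 15 more iterations are needed.

15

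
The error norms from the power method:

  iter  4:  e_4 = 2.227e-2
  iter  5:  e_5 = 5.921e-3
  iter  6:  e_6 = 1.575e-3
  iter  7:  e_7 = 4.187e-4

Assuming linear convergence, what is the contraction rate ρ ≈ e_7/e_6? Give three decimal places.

ρ ≈ e_7/e_6 = 4.187e-4/1.575e-3 = 0.26584

0.266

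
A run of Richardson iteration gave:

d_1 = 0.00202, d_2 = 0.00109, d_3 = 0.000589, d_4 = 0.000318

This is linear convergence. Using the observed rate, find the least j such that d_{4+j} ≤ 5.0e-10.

Rate ρ ≈ d_4/d_3 = 0.000318/0.000589 = 0.5399.
After j more steps, d_{4+j} ≈ 0.000318·ρ^j; need ρ^j ≤ 5.0e-10/0.000318 = 1.57233e-06.
j ≥ ln(1.57233e-06)/ln(0.5399) = -13.3630/-0.61637 = 21.680.
So 22 more iterations are needed.

22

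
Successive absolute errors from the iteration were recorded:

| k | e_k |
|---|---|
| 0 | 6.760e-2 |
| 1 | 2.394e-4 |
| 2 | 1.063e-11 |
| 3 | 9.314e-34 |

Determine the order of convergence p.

3

Consecutive ratios: e_3/e_2 = 9.314e-34/1.063e-11 = 8.76199e-23, e_2/e_1 = 1.063e-11/2.394e-4 = 4.44027e-08.
p ≈ ln(8.76199e-23)/ln(4.44027e-08) = -50.7890/-16.9300 ≈ 3.00.
So the convergence is cubic (order 3).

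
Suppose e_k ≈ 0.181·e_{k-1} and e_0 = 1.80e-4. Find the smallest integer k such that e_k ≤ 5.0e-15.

15

After k steps, e_k ≈ 1.80e-4·0.181^k.
Need 0.181^k ≤ 5.0e-15/1.80e-4 = 2.77778e-11.
k ≥ ln(2.77778e-11)/ln(0.181) = -24.3068/-1.70926 = 14.221.
Smallest integer k = 15.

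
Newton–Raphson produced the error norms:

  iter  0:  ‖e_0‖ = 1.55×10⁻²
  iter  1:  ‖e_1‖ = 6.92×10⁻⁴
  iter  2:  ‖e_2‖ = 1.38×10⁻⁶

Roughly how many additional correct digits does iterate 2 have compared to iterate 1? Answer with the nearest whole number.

3

Digits gained ≈ log₁₀(‖e_1‖/‖e_2‖) = log₁₀(6.92×10⁻⁴/1.38×10⁻⁶) = log₁₀(501.449) ≈ 2.700.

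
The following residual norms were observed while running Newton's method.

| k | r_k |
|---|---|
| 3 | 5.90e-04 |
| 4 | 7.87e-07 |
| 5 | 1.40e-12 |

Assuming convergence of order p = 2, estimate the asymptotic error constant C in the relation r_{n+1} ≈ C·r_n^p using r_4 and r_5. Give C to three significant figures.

2.26

C ≈ r_5 / r_4^2
  = 1.40e-12 / (7.87e-07)^2
  = 1.40e-12 / 6.19369e-13 ≈ 2.2604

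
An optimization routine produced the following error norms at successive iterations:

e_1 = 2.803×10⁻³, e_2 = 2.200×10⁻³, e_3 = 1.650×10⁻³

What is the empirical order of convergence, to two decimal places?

1.19

p ≈ ln(e_3/e_2) / ln(e_2/e_1)
  = ln(1.650×10⁻³/2.200×10⁻³) / ln(2.200×10⁻³/2.803×10⁻³)
  = ln(0.75) / ln(0.784873)
  = -0.28768 / -0.24223 ≈ 1.18763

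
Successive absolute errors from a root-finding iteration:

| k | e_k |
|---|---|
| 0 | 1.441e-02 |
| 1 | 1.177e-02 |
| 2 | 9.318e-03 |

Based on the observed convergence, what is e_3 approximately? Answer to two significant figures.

7.1e-3

First estimate the order: p ≈ ln(e_2/e_1) / ln(e_1/e_0) = ln(9.318e-03/1.177e-02)/ln(1.177e-02/1.441e-02) = ln(0.791674)/ln(0.816794) ≈ 1.1544.
Then e_3 ≈ e_2·(e_2/e_1)^p = 9.318e-03·(0.791674)^1.1544 = 9.318e-03·0.763628 ≈ 0.007115.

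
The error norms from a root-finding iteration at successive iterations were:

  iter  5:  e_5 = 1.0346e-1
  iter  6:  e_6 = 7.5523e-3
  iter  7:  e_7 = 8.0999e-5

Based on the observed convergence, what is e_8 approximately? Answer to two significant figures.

First estimate the order: p ≈ ln(e_7/e_6) / ln(e_6/e_5) = ln(8.0999e-5/7.5523e-3)/ln(7.5523e-3/1.0346e-1) = ln(0.0107251)/ln(0.0729973) ≈ 1.7327.
Then e_8 ≈ e_7·(e_7/e_6)^p = 8.0999e-5·(0.0107251)^1.7327 = 8.0999e-5·0.000386613 ≈ 3.132e-08.

3.1e-8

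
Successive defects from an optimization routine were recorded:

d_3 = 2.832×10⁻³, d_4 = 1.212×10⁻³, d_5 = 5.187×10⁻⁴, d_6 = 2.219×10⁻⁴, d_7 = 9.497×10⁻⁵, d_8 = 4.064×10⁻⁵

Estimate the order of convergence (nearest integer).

1

Consecutive ratios: d_8/d_7 = 4.064×10⁻⁵/9.497×10⁻⁵ = 0.427925, d_7/d_6 = 9.497×10⁻⁵/2.219×10⁻⁴ = 0.427986.
p ≈ ln(0.427925)/ln(0.427986) = -0.8488/-0.8487 ≈ 1.00.
So the convergence is linear (order 1).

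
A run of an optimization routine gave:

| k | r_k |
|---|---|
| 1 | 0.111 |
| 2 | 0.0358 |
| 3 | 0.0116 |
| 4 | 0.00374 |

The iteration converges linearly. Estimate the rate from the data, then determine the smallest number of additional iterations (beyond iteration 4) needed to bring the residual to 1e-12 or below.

20

Rate ρ ≈ r_4/r_3 = 0.00374/0.0116 = 0.3224.
After j more steps, r_{4+j} ≈ 0.00374·ρ^j; need ρ^j ≤ 1e-12/0.00374 = 2.6738e-10.
j ≥ ln(2.6738e-10)/ln(0.3224) = -22.0424/-1.13196 = 19.473.
So 20 more iterations are needed.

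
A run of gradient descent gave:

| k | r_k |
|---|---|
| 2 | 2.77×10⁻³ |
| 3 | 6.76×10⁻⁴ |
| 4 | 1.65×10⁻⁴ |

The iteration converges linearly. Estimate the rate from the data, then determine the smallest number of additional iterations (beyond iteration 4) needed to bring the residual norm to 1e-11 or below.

12

Rate ρ ≈ r_4/r_3 = 1.65×10⁻⁴/6.76×10⁻⁴ = 0.2441.
After j more steps, r_{4+j} ≈ 1.65×10⁻⁴·ρ^j; need ρ^j ≤ 1e-11/1.65×10⁻⁴ = 6.06061e-08.
j ≥ ln(6.06061e-08)/ln(0.2441) = -16.6189/-1.41018 = 11.785.
So 12 more iterations are needed.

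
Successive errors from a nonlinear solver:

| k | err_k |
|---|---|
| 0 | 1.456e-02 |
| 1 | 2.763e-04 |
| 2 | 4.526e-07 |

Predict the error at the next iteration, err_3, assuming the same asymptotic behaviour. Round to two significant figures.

First estimate the order: p ≈ ln(err_2/err_1) / ln(err_1/err_0) = ln(4.526e-07/2.763e-04)/ln(2.763e-04/1.456e-02) = ln(0.00163807)/ln(0.0189766) ≈ 1.6179.
Then err_3 ≈ err_2·(err_2/err_1)^p = 4.526e-07·(0.00163807)^1.6179 = 4.526e-07·3.11221e-05 ≈ 1.409e-11.

1.4e-11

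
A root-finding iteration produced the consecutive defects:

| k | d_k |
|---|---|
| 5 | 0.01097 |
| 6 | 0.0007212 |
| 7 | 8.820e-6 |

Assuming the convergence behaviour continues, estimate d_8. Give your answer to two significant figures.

7.1e-9

First estimate the order: p ≈ ln(d_7/d_6) / ln(d_6/d_5) = ln(8.820e-6/0.0007212)/ln(0.0007212/0.01097) = ln(0.0122296)/ln(0.0657429) ≈ 1.6179.
Then d_8 ≈ d_7·(d_7/d_6)^p = 8.820e-6·(0.0122296)^1.6179 = 8.820e-6·0.000804682 ≈ 7.097e-09.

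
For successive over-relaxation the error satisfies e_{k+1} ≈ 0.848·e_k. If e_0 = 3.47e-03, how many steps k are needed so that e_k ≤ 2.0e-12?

130

After k steps, e_k ≈ 3.47e-03·0.848^k.
Need 0.848^k ≤ 2.0e-12/3.47e-03 = 5.76369e-10.
k ≥ ln(5.76369e-10)/ln(0.848) = -21.2743/-0.16487 = 129.037.
Smallest integer k = 130.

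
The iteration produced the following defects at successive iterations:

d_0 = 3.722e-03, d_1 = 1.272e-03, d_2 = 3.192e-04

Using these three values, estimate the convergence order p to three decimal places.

p ≈ ln(d_2/d_1) / ln(d_1/d_0)
  = ln(3.192e-04/1.272e-03) / ln(1.272e-03/3.722e-03)
  = ln(0.250943) / ln(0.341752)
  = -1.382529 / -1.073670 ≈ 1.287667

1.288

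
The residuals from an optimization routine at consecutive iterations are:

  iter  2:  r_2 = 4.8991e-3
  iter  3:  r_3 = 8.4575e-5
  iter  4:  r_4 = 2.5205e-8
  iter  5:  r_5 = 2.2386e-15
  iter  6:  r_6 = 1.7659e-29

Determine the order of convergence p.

2

Consecutive ratios: r_6/r_5 = 1.7659e-29/2.2386e-15 = 7.88841e-15, r_5/r_4 = 2.2386e-15/2.5205e-8 = 8.88157e-08.
p ≈ ln(7.88841e-15)/ln(8.88157e-08) = -32.4734/-16.2367 ≈ 2.00.
So the convergence is quadratic (order 2).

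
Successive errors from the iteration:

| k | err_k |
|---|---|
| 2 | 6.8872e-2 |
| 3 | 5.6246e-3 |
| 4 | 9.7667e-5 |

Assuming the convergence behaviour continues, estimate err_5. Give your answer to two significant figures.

First estimate the order: p ≈ ln(err_4/err_3) / ln(err_3/err_2) = ln(9.7667e-5/5.6246e-3)/ln(5.6246e-3/6.8872e-2) = ln(0.0173643)/ln(0.0816674) ≈ 1.6180.
Then err_5 ≈ err_4·(err_4/err_3)^p = 9.7667e-5·(0.0173643)^1.6180 = 9.7667e-5·0.00141829 ≈ 1.385e-07.

1.4e-7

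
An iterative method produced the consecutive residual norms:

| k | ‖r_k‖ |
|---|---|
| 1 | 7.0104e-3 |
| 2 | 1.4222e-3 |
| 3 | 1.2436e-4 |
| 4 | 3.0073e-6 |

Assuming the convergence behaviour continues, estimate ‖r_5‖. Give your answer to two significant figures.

1.0e-8

First estimate the order: p ≈ ln(‖r_4‖/‖r_3‖) / ln(‖r_3‖/‖r_2‖) = ln(3.0073e-6/1.2436e-4)/ln(1.2436e-4/1.4222e-3) = ln(0.0241822)/ln(0.087442) ≈ 1.5275.
Then ‖r_5‖ ≈ ‖r_4‖·(‖r_4‖/‖r_3‖)^p = 3.0073e-6·(0.0241822)^1.5275 = 3.0073e-6·0.00339461 ≈ 1.021e-08.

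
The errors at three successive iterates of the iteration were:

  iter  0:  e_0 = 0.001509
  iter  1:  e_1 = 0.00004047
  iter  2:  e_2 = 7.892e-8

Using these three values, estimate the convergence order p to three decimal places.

1.724

p ≈ ln(e_2/e_1) / ln(e_1/e_0)
  = ln(7.892e-8/0.00004047) / ln(0.00004047/0.001509)
  = ln(0.00195009) / ln(0.0268191)
  = -6.239880 / -3.618641 ≈ 1.724371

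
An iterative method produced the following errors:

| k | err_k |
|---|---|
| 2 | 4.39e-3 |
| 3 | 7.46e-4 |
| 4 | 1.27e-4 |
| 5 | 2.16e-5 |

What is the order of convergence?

1

Consecutive ratios: err_5/err_4 = 2.16e-5/1.27e-4 = 0.170079, err_4/err_3 = 1.27e-4/7.46e-4 = 0.170241.
p ≈ ln(0.170079)/ln(0.170241) = -1.7715/-1.7705 ≈ 1.00.
So the convergence is linear (order 1).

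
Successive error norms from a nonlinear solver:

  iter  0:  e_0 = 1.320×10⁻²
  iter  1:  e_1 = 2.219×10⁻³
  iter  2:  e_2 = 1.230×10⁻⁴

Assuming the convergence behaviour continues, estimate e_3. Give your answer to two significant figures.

1.1e-6

First estimate the order: p ≈ ln(e_2/e_1) / ln(e_1/e_0) = ln(1.230×10⁻⁴/2.219×10⁻³)/ln(2.219×10⁻³/1.320×10⁻²) = ln(0.0554304)/ln(0.168106) ≈ 1.6222.
Then e_3 ≈ e_2·(e_2/e_1)^p = 1.230×10⁻⁴·(0.0554304)^1.6222 = 1.230×10⁻⁴·0.00916448 ≈ 1.127e-06.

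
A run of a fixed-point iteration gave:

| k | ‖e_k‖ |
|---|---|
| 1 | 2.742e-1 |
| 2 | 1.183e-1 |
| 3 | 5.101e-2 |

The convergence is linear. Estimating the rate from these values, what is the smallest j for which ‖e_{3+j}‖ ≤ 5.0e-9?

20

Rate ρ ≈ ‖e_3‖/‖e_2‖ = 5.101e-2/1.183e-1 = 0.4312.
After j more steps, ‖e_{3+j}‖ ≈ 5.101e-2·ρ^j; need ρ^j ≤ 5.0e-9/5.101e-2 = 9.802e-08.
j ≥ ln(9.802e-08)/ln(0.4312) = -16.1381/-0.84118 = 19.185.
So 20 more iterations are needed.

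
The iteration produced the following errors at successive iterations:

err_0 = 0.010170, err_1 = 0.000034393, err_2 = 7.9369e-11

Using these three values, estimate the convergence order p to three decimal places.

p ≈ ln(err_2/err_1) / ln(err_1/err_0)
  = ln(7.9369e-11/0.000034393) / ln(0.000034393/0.010170)
  = ln(2.30771e-06) / ln(0.00338181)
  = -12.979255 / -5.689344 ≈ 2.281327

2.281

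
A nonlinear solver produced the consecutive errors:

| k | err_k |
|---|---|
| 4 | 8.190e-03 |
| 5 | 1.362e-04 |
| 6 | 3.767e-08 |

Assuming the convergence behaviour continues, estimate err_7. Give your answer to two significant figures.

First estimate the order: p ≈ ln(err_6/err_5) / ln(err_5/err_4) = ln(3.767e-08/1.362e-04)/ln(1.362e-04/8.190e-03) = ln(0.000276579)/ln(0.01663) ≈ 2.0000.
Then err_7 ≈ err_6·(err_6/err_5)^p = 3.767e-08·(0.000276579)^2.0000 = 3.767e-08·7.64959e-08 ≈ 2.882e-15.

2.9e-15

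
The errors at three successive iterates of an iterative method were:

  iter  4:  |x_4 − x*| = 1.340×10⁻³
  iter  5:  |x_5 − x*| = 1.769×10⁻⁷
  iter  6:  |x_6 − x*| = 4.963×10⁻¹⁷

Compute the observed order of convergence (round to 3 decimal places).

2.462

p ≈ ln(|x_6 − x*|/|x_5 − x*|) / ln(|x_5 − x*|/|x_4 − x*|)
  = ln(4.963×10⁻¹⁷/1.769×10⁻⁷) / ln(1.769×10⁻⁷/1.340×10⁻³)
  = ln(2.80554e-10) / ln(0.000132015)
  = -21.994255 / -8.932595 ≈ 2.462247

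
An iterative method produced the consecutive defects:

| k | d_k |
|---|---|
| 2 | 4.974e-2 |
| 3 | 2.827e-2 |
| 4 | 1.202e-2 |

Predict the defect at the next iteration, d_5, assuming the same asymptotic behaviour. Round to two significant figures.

3.3e-3

First estimate the order: p ≈ ln(d_4/d_3) / ln(d_3/d_2) = ln(1.202e-2/2.827e-2)/ln(2.827e-2/4.974e-2) = ln(0.425186)/ln(0.568355) ≈ 1.5137.
Then d_5 ≈ d_4·(d_4/d_3)^p = 1.202e-2·(0.425186)^1.5137 = 1.202e-2·0.274019 ≈ 0.003294.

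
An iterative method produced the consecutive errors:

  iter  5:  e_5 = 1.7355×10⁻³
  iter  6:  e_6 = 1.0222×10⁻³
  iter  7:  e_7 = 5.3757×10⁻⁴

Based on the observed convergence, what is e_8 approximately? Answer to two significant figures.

First estimate the order: p ≈ ln(e_7/e_6) / ln(e_6/e_5) = ln(5.3757×10⁻⁴/1.0222×10⁻³)/ln(1.0222×10⁻³/1.7355×10⁻³) = ln(0.525895)/ln(0.588995) ≈ 1.2141.
Then e_8 ≈ e_7·(e_7/e_6)^p = 5.3757×10⁻⁴·(0.525895)^1.2141 = 5.3757×10⁻⁴·0.458293 ≈ 0.0002464.

2.5e-4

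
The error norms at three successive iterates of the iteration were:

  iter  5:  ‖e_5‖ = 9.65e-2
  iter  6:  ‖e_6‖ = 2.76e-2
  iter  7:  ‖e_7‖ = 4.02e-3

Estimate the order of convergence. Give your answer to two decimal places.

1.54

p ≈ ln(‖e_7‖/‖e_6‖) / ln(‖e_6‖/‖e_5‖)
  = ln(4.02e-3/2.76e-2) / ln(2.76e-2/9.65e-2)
  = ln(0.145652) / ln(0.28601)
  = -1.92654 / -1.25173 ≈ 1.53910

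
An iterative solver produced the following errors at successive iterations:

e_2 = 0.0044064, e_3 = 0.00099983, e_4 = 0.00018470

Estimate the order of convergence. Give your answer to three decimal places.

p ≈ ln(e_4/e_3) / ln(e_3/e_2)
  = ln(0.00018470/0.00099983) / ln(0.00099983/0.0044064)
  = ln(0.184731) / ln(0.226904)
  = -1.688855 / -1.483228 ≈ 1.138635

1.139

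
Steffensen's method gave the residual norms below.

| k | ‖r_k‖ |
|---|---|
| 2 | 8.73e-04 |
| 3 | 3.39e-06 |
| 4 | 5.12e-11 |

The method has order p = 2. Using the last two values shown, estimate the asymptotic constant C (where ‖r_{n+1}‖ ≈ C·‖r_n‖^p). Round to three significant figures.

C ≈ ‖r_4‖ / ‖r_3‖^2
  = 5.12e-11 / (3.39e-06)^2
  = 5.12e-11 / 1.14921e-11 ≈ 4.4552

4.46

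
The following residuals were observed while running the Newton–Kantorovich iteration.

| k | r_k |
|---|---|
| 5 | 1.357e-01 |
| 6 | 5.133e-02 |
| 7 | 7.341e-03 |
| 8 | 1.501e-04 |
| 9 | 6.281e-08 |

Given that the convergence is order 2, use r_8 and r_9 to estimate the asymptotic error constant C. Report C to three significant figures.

C ≈ r_9 / r_8^2
  = 6.281e-08 / (1.501e-04)^2
  = 6.281e-08 / 2.253e-08 ≈ 2.7878

2.79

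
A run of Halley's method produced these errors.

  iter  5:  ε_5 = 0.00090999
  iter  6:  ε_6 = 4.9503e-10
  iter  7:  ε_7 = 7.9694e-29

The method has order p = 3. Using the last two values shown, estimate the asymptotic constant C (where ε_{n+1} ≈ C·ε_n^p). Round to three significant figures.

0.657

C ≈ ε_7 / ε_6^3
  = 7.9694e-29 / (4.9503e-10)^3
  = 7.9694e-29 / 1.21309e-28 ≈ 0.65695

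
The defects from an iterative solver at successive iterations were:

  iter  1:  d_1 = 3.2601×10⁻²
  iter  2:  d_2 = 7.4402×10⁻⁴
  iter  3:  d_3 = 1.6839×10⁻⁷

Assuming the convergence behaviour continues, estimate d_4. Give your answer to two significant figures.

1.4e-15

First estimate the order: p ≈ ln(d_3/d_2) / ln(d_2/d_1) = ln(1.6839×10⁻⁷/7.4402×10⁻⁴)/ln(7.4402×10⁻⁴/3.2601×10⁻²) = ln(0.000226325)/ln(0.022822) ≈ 2.2205.
Then d_4 ≈ d_3·(d_3/d_2)^p = 1.6839×10⁻⁷·(0.000226325)^2.2205 = 1.6839×10⁻⁷·8.04792e-09 ≈ 1.355e-15.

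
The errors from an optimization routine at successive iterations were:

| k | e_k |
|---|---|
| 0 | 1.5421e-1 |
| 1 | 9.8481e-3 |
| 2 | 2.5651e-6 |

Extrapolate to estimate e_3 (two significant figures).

4.5e-17

First estimate the order: p ≈ ln(e_2/e_1) / ln(e_1/e_0) = ln(2.5651e-6/9.8481e-3)/ln(9.8481e-3/1.5421e-1) = ln(0.000260466)/ln(0.0638616) ≈ 3.0000.
Then e_3 ≈ e_2·(e_2/e_1)^p = 2.5651e-6·(0.000260466)^3.0000 = 2.5651e-6·1.76707e-11 ≈ 4.533e-17.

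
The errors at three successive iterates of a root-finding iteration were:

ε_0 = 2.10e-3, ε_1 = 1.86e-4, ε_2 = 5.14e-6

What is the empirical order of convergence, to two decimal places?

1.48

p ≈ ln(ε_2/ε_1) / ln(ε_1/ε_0)
  = ln(5.14e-6/1.86e-4) / ln(1.86e-4/2.10e-3)
  = ln(0.0276344) / ln(0.0885714)
  = -3.58869 / -2.42395 ≈ 1.48051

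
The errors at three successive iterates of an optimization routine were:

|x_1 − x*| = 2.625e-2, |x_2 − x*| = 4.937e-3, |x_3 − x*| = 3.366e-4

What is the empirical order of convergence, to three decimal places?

1.607

p ≈ ln(|x_3 − x*|/|x_2 − x*|) / ln(|x_2 − x*|/|x_1 − x*|)
  = ln(3.366e-4/4.937e-3) / ln(4.937e-3/2.625e-2)
  = ln(0.0681791) / ln(0.188076)
  = -2.685617 / -1.670909 ≈ 1.607279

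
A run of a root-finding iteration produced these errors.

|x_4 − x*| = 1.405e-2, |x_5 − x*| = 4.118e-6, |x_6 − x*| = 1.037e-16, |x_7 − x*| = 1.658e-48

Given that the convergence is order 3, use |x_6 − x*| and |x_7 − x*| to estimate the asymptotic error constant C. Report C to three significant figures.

1.49

C ≈ |x_7 − x*| / |x_6 − x*|^3
  = 1.658e-48 / (1.037e-16)^3
  = 1.658e-48 / 1.11516e-48 ≈ 1.4868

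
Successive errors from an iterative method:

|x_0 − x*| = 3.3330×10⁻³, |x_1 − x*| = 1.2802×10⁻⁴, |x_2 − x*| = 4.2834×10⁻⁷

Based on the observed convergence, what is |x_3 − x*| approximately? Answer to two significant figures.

First estimate the order: p ≈ ln(|x_2 − x*|/|x_1 − x*|) / ln(|x_1 − x*|/|x_0 − x*|) = ln(4.2834×10⁻⁷/1.2802×10⁻⁴)/ln(1.2802×10⁻⁴/3.3330×10⁻³) = ln(0.00334588)/ln(0.0384098) ≈ 1.7488.
Then |x_3 − x*| ≈ |x_2 − x*|·(|x_2 − x*|/|x_1 − x*|)^p = 4.2834×10⁻⁷·(0.00334588)^1.7488 = 4.2834×10⁻⁷·4.68666e-05 ≈ 2.007e-11.

2.0e-11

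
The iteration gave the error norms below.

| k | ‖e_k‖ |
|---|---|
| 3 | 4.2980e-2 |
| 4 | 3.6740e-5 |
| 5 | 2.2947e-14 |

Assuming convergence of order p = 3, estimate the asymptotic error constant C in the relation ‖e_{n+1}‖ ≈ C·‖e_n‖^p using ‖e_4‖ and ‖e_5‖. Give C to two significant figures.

C ≈ ‖e_5‖ / ‖e_4‖^3
  = 2.2947e-14 / (3.6740e-5)^3
  = 2.2947e-14 / 4.95927e-14 ≈ 0.46271

0.46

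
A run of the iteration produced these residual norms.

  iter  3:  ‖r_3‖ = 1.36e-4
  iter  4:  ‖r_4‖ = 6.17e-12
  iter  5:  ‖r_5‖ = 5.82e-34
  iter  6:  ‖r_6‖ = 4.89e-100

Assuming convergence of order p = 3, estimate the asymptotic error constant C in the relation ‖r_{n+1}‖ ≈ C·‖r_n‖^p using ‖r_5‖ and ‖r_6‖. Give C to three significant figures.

2.48

C ≈ ‖r_6‖ / ‖r_5‖^3
  = 4.89e-100 / (5.82e-34)^3
  = 4.89e-100 / 1.97137e-100 ≈ 2.4805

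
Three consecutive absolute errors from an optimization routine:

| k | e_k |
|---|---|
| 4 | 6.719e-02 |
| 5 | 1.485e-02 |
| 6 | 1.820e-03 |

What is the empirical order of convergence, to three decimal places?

p ≈ ln(e_6/e_5) / ln(e_5/e_4)
  = ln(1.820e-03/1.485e-02) / ln(1.485e-02/6.719e-02)
  = ln(0.122559) / ln(0.221015)
  = -2.099163 / -1.509525 ≈ 1.390612

1.391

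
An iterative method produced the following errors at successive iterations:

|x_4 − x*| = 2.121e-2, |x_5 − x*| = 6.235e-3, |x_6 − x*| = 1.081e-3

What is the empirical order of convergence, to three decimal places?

1.431

p ≈ ln(|x_6 − x*|/|x_5 − x*|) / ln(|x_5 − x*|/|x_4 − x*|)
  = ln(1.081e-3/6.235e-3) / ln(6.235e-3/2.121e-2)
  = ln(0.173376) / ln(0.293965)
  = -1.752293 / -1.224295 ≈ 1.431267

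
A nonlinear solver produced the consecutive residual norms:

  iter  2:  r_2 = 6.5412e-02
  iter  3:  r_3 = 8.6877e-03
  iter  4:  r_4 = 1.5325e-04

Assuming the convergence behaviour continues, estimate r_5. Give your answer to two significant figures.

First estimate the order: p ≈ ln(r_4/r_3) / ln(r_3/r_2) = ln(1.5325e-04/8.6877e-03)/ln(8.6877e-03/6.5412e-02) = ln(0.0176399)/ln(0.132815) ≈ 2.0000.
Then r_5 ≈ r_4·(r_4/r_3)^p = 1.5325e-04·(0.0176399)^2.0000 = 1.5325e-04·0.000311166 ≈ 4.769e-08.

4.8e-8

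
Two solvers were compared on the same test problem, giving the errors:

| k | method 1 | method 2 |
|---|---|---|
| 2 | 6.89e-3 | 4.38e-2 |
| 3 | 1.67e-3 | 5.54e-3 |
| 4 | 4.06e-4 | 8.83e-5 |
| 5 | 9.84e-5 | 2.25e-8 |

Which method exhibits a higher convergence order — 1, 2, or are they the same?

2

Method 1: p ≈ ln(9.84e-5/4.06e-4)/ln(4.06e-4/1.67e-3) ≈ 1.00.
Method 2: p ≈ ln(2.25e-8/8.83e-5)/ln(8.83e-5/5.54e-3) ≈ 2.00.
Method 2 has the higher order (≈2.0 vs ≈1.0).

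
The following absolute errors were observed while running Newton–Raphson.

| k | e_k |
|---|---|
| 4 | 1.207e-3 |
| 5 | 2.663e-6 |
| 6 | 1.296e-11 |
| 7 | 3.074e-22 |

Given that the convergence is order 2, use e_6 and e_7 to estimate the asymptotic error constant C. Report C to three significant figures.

1.83

C ≈ e_7 / e_6^2
  = 3.074e-22 / (1.296e-11)^2
  = 3.074e-22 / 1.67962e-22 ≈ 1.8302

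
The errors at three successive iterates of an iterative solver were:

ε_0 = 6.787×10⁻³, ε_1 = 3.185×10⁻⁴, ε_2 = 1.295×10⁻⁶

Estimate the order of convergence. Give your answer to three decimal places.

1.800

p ≈ ln(ε_2/ε_1) / ln(ε_1/ε_0)
  = ln(1.295×10⁻⁶/3.185×10⁻⁴) / ln(3.185×10⁻⁴/6.787×10⁻³)
  = ln(0.00406593) / ln(0.046928)
  = -5.505113 / -3.059141 ≈ 1.799562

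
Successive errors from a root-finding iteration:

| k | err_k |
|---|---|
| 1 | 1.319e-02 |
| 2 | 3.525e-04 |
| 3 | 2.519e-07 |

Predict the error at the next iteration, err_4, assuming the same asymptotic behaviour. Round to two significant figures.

First estimate the order: p ≈ ln(err_3/err_2) / ln(err_2/err_1) = ln(2.519e-07/3.525e-04)/ln(3.525e-04/1.319e-02) = ln(0.00071461)/ln(0.0267248) ≈ 1.9998.
Then err_4 ≈ err_3·(err_3/err_2)^p = 2.519e-07·(0.00071461)^1.9998 = 2.519e-07·5.11408e-07 ≈ 1.288e-13.

1.3e-13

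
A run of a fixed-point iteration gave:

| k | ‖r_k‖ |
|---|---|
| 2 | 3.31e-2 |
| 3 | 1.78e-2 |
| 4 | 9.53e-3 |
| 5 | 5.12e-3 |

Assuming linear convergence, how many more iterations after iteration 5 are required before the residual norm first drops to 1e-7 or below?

18

Rate ρ ≈ ‖r_5‖/‖r_4‖ = 5.12e-3/9.53e-3 = 0.5373.
After j more steps, ‖r_{5+j}‖ ≈ 5.12e-3·ρ^j; need ρ^j ≤ 1e-7/5.12e-3 = 1.95312e-05.
j ≥ ln(1.95312e-05)/ln(0.5373) = -10.8435/-0.62120 = 17.456.
So 18 more iterations are needed.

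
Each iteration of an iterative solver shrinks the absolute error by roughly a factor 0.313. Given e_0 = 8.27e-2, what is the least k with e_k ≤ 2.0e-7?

12

After k steps, e_k ≈ 8.27e-2·0.313^k.
Need 0.313^k ≤ 2.0e-7/8.27e-2 = 2.41838e-06.
k ≥ ln(2.41838e-06)/ln(0.313) = -12.9324/-1.16155 = 11.134.
Smallest integer k = 12.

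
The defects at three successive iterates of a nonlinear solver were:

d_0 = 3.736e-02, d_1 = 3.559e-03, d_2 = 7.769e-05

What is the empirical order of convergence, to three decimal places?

1.627

p ≈ ln(d_2/d_1) / ln(d_1/d_0)
  = ln(7.769e-05/3.559e-03) / ln(3.559e-03/3.736e-02)
  = ln(0.0218292) / ln(0.0952623)
  = -3.824507 / -2.351121 ≈ 1.626674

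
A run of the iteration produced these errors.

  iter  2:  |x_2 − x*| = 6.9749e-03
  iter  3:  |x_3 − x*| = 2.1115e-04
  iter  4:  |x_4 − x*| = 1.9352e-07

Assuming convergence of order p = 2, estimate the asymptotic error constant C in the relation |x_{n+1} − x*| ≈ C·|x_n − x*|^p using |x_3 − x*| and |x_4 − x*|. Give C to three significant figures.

4.34

C ≈ |x_4 − x*| / |x_3 − x*|^2
  = 1.9352e-07 / (2.1115e-04)^2
  = 1.9352e-07 / 4.45843e-08 ≈ 4.3405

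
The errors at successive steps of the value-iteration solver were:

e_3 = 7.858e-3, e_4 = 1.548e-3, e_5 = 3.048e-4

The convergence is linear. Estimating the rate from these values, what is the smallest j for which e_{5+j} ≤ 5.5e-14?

Rate ρ ≈ e_5/e_4 = 3.048e-4/1.548e-3 = 0.1969.
After j more steps, e_{5+j} ≈ 3.048e-4·ρ^j; need ρ^j ≤ 5.5e-14/3.048e-4 = 1.80446e-10.
j ≥ ln(1.80446e-10)/ln(0.1969) = -22.4356/-1.62506 = 13.806.
So 14 more iterations are needed.

14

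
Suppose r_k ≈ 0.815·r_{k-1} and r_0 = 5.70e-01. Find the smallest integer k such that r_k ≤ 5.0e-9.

After k steps, r_k ≈ 5.70e-01·0.815^k.
Need 0.815^k ≤ 5.0e-9/5.70e-01 = 8.77193e-09.
k ≥ ln(8.77193e-09)/ln(0.815) = -18.5517/-0.20457 = 90.686.
Smallest integer k = 91.

91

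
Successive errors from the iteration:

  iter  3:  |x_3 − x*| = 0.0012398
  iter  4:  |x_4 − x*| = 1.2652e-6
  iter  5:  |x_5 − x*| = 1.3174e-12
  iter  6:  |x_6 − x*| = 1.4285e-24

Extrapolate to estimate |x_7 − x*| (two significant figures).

1.7e-48

First estimate the order: p ≈ ln(|x_6 − x*|/|x_5 − x*|) / ln(|x_5 − x*|/|x_4 − x*|) = ln(1.4285e-24/1.3174e-12)/ln(1.3174e-12/1.2652e-6) = ln(1.08433e-12)/ln(1.04126e-06) ≈ 2.0000.
Then |x_7 − x*| ≈ |x_6 − x*|·(|x_6 − x*|/|x_5 − x*|)^p = 1.4285e-24·(1.08433e-12)^2.0000 = 1.4285e-24·1.17577e-24 ≈ 1.68e-48.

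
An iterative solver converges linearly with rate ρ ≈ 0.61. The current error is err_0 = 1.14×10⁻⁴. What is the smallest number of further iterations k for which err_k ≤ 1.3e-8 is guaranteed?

After k steps, err_k ≈ 1.14×10⁻⁴·0.61^k.
Need 0.61^k ≤ 1.3e-8/1.14×10⁻⁴ = 0.000114035.
k ≥ ln(0.000114035)/ln(0.61) = -9.0790/-0.49430 = 18.367.
Smallest integer k = 19.

19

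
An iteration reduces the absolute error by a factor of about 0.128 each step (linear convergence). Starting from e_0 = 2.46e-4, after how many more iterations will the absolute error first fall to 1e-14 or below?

After k steps, e_k ≈ 2.46e-4·0.128^k.
Need 0.128^k ≤ 1e-14/2.46e-4 = 4.06504e-11.
k ≥ ln(4.06504e-11)/ln(0.128) = -23.9260/-2.05573 = 11.639.
Smallest integer k = 12.

12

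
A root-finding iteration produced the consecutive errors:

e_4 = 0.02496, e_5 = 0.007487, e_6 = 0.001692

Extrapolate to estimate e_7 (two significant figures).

First estimate the order: p ≈ ln(e_6/e_5) / ln(e_5/e_4) = ln(0.001692/0.007487)/ln(0.007487/0.02496) = ln(0.225992)/ln(0.29996) ≈ 1.2352.
Then e_7 ≈ e_6·(e_6/e_5)^p = 0.001692·(0.225992)^1.2352 = 0.001692·0.159285 ≈ 0.0002695.

2.7e-4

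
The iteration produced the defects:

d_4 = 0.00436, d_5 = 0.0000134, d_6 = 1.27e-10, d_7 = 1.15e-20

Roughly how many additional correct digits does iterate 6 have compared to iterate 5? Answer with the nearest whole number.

Digits gained ≈ log₁₀(d_5/d_6) = log₁₀(0.0000134/1.27e-10) = log₁₀(105512) ≈ 5.023.

5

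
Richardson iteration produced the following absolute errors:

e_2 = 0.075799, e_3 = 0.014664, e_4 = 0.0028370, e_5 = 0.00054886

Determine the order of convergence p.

Consecutive ratios: e_5/e_4 = 0.00054886/0.0028370 = 0.193465, e_4/e_3 = 0.0028370/0.014664 = 0.193467.
p ≈ ln(0.193465)/ln(0.193467) = -1.6427/-1.6426 ≈ 1.00.
So the convergence is linear (order 1).

1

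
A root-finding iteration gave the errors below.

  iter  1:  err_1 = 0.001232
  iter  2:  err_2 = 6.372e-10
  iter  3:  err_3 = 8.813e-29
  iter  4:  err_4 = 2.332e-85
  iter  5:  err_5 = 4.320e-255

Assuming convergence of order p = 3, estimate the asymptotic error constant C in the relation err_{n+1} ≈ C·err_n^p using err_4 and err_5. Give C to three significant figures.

C ≈ err_5 / err_4^3
  = 4.320e-255 / (2.332e-85)^3
  = 4.320e-255 / 1.26819e-254 ≈ 0.34064

0.341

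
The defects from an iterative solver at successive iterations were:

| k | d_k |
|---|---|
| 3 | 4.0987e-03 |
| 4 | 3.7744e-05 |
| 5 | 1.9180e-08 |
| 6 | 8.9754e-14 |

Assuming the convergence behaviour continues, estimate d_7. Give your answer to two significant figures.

First estimate the order: p ≈ ln(d_6/d_5) / ln(d_5/d_4) = ln(8.9754e-14/1.9180e-08)/ln(1.9180e-08/3.7744e-05) = ln(4.67956e-06)/ln(0.00050816) ≈ 1.6180.
Then d_7 ≈ d_6·(d_6/d_5)^p = 8.9754e-14·(4.67956e-06)^1.6180 = 8.9754e-14·2.37899e-09 ≈ 2.135e-22.

2.1e-22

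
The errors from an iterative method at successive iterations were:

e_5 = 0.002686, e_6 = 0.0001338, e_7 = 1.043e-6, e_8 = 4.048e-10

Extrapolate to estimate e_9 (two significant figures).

1.2e-15

First estimate the order: p ≈ ln(e_8/e_7) / ln(e_7/e_6) = ln(4.048e-10/1.043e-6)/ln(1.043e-6/0.0001338) = ln(0.000388111)/ln(0.00779522) ≈ 1.6180.
Then e_9 ≈ e_8·(e_8/e_7)^p = 4.048e-10·(0.000388111)^1.6180 = 4.048e-10·3.02643e-06 ≈ 1.225e-15.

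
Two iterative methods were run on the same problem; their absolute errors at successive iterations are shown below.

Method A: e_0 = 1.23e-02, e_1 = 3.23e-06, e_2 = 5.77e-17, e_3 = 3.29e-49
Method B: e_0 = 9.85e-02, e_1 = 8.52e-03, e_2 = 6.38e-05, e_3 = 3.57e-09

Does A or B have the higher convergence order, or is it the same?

A

Method A: p ≈ ln(3.29e-49/5.77e-17)/ln(5.77e-17/3.23e-06) ≈ 3.00.
Method B: p ≈ ln(3.57e-09/6.38e-05)/ln(6.38e-05/8.52e-03) ≈ 2.00.
Method A has the higher order (≈3.0 vs ≈2.0).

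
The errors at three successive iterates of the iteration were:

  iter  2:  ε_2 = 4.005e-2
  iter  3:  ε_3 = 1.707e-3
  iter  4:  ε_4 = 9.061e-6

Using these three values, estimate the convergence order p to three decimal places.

1.660

p ≈ ln(ε_4/ε_3) / ln(ε_3/ε_2)
  = ln(9.061e-6/1.707e-3) / ln(1.707e-3/4.005e-2)
  = ln(0.00530814) / ln(0.0426217)
  = -5.238514 / -3.155392 ≈ 1.660179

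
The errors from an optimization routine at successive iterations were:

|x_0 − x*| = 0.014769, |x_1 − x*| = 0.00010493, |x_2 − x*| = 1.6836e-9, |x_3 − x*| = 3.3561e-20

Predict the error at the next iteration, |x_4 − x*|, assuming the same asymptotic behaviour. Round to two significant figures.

First estimate the order: p ≈ ln(|x_3 − x*|/|x_2 − x*|) / ln(|x_2 − x*|/|x_1 − x*|) = ln(3.3561e-20/1.6836e-9)/ln(1.6836e-9/0.00010493) = ln(1.99341e-11)/ln(1.6045e-05) ≈ 2.2317.
Then |x_4 − x*| ≈ |x_3 − x*|·(|x_3 − x*|/|x_2 − x*|)^p = 3.3561e-20·(1.99341e-11)^2.2317 = 3.3561e-20·1.31798e-24 ≈ 4.423e-44.

4.4e-44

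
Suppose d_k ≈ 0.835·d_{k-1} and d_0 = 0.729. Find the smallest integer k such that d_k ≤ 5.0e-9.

After k steps, d_k ≈ 0.729·0.835^k.
Need 0.835^k ≤ 5.0e-9/0.729 = 6.85871e-09.
k ≥ ln(6.85871e-09)/ln(0.835) = -18.7977/-0.18032 = 104.246.
Smallest integer k = 105.

105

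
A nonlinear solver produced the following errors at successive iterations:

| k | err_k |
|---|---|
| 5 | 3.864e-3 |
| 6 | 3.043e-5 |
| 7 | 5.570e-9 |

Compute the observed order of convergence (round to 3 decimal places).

p ≈ ln(err_7/err_6) / ln(err_6/err_5)
  = ln(5.570e-9/3.043e-5) / ln(3.043e-5/3.864e-3)
  = ln(0.000183043) / ln(0.00787526)
  = -8.605789 / -4.844029 ≈ 1.776577

1.777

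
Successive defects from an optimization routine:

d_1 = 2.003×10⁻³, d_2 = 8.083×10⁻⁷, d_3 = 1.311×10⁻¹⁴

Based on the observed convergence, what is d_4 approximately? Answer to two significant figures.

First estimate the order: p ≈ ln(d_3/d_2) / ln(d_2/d_1) = ln(1.311×10⁻¹⁴/8.083×10⁻⁷)/ln(8.083×10⁻⁷/2.003×10⁻³) = ln(1.62192e-08)/ln(0.000403545) ≈ 2.2951.
Then d_4 ≈ d_3·(d_3/d_2)^p = 1.311×10⁻¹⁴·(1.62192e-08)^2.2951 = 1.311×10⁻¹⁴·1.32202e-18 ≈ 1.733e-32.

1.7e-32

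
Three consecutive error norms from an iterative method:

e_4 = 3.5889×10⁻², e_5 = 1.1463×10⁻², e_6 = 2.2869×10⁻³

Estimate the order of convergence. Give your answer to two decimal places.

p ≈ ln(e_6/e_5) / ln(e_5/e_4)
  = ln(2.2869×10⁻³/1.1463×10⁻²) / ln(1.1463×10⁻²/3.5889×10⁻²)
  = ln(0.199503) / ln(0.319401)
  = -1.61193 / -1.14131 ≈ 1.41235

1.41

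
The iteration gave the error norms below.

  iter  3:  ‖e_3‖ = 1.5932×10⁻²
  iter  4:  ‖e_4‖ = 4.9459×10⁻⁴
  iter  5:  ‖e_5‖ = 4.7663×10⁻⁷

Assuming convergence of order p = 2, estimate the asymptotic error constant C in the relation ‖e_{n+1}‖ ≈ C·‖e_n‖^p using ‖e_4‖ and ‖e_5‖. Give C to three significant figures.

1.95

C ≈ ‖e_5‖ / ‖e_4‖^2
  = 4.7663×10⁻⁷ / (4.9459×10⁻⁴)^2
  = 4.7663×10⁻⁷ / 2.44619e-07 ≈ 1.9485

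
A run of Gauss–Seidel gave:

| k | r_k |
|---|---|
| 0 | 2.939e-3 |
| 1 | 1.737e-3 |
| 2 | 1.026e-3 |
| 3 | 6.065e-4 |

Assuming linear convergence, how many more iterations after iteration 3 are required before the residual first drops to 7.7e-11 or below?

31

Rate ρ ≈ r_3/r_2 = 6.065e-4/1.026e-3 = 0.5911.
After j more steps, r_{3+j} ≈ 6.065e-4·ρ^j; need ρ^j ≤ 7.7e-11/6.065e-4 = 1.26958e-07.
j ≥ ln(1.26958e-07)/ln(0.5911) = -15.8794/-0.52577 = 30.202.
So 31 more iterations are needed.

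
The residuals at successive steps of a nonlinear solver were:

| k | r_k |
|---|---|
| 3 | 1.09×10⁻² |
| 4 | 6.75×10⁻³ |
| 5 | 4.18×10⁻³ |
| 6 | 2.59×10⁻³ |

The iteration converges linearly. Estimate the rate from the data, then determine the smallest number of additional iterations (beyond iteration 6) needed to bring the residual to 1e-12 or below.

Rate ρ ≈ r_6/r_5 = 2.59×10⁻³/4.18×10⁻³ = 0.6196.
After j more steps, r_{6+j} ≈ 2.59×10⁻³·ρ^j; need ρ^j ≤ 1e-12/2.59×10⁻³ = 3.861e-10.
j ≥ ln(3.861e-10)/ln(0.6196) = -21.6749/-0.47868 = 45.281.
So 46 more iterations are needed.

46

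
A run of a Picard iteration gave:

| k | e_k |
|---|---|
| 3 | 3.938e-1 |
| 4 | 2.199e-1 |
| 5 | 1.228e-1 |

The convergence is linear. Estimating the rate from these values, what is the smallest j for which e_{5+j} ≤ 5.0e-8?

Rate ρ ≈ e_5/e_4 = 1.228e-1/2.199e-1 = 0.5584.
After j more steps, e_{5+j} ≈ 1.228e-1·ρ^j; need ρ^j ≤ 5.0e-8/1.228e-1 = 4.07166e-07.
j ≥ ln(4.07166e-07)/ln(0.5584) = -14.7140/-0.58268 = 25.252.
So 26 more iterations are needed.

26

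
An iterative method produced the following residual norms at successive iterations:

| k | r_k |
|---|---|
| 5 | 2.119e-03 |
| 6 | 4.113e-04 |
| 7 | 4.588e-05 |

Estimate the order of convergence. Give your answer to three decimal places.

1.338

p ≈ ln(r_7/r_6) / ln(r_6/r_5)
  = ln(4.588e-05/4.113e-04) / ln(4.113e-04/2.119e-03)
  = ln(0.111549) / ln(0.194101)
  = -2.193291 / -1.639377 ≈ 1.337881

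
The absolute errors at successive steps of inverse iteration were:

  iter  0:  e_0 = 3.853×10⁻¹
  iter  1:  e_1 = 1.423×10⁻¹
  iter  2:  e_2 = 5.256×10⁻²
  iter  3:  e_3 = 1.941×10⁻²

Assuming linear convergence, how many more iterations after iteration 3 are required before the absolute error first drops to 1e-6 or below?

10

Rate ρ ≈ e_3/e_2 = 1.941×10⁻²/5.256×10⁻² = 0.3693.
After j more steps, e_{3+j} ≈ 1.941×10⁻²·ρ^j; need ρ^j ≤ 1e-6/1.941×10⁻² = 5.15198e-05.
j ≥ ln(5.15198e-05)/ln(0.3693) = -9.8735/-0.99615 = 9.912.
So 10 more iterations are needed.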